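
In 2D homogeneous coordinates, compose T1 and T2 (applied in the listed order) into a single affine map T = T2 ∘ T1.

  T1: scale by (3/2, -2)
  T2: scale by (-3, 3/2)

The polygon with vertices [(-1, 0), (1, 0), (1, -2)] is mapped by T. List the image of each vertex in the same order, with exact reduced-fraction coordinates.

image vertices: (9/2, 0), (-9/2, 0), (-9/2, 6)

T1 scale by (3/2, -2): (-1, 0) → (-3/2, 0); (1, 0) → (3/2, 0); (1, -2) → (3/2, 4)
T2 scale by (-3, 3/2): (-3/2, 0) → (9/2, 0); (3/2, 0) → (-9/2, 0); (3/2, 4) → (-9/2, 6)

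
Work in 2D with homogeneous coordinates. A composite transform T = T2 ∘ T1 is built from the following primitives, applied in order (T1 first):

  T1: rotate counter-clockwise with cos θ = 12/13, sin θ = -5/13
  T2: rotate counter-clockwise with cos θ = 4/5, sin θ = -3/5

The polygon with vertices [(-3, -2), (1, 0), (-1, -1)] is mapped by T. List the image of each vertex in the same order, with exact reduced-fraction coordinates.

T1 rotate counter-clockwise with cos θ = 12/13, sin θ = -5/13: (-3, -2) → (-46/13, -9/13); (1, 0) → (12/13, -5/13); (-1, -1) → (-17/13, -7/13)
T2 rotate counter-clockwise with cos θ = 4/5, sin θ = -3/5: (-46/13, -9/13) → (-211/65, 102/65); (12/13, -5/13) → (33/65, -56/65); (-17/13, -7/13) → (-89/65, 23/65)

image vertices: (-211/65, 102/65), (33/65, -56/65), (-89/65, 23/65)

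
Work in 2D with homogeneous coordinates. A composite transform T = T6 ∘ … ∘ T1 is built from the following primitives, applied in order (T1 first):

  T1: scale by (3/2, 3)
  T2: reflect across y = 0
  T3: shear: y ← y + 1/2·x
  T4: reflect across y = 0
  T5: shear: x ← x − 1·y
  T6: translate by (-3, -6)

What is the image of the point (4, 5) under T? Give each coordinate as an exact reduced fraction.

T(p) = (-9, 6)

T1 scale by (3/2, 3): (4, 5) → (6, 15)
T2 reflect across y = 0: (6, 15) → (6, -15)
T3 shear: y ← y + 1/2·x: (6, -15) → (6, -12)
T4 reflect across y = 0: (6, -12) → (6, 12)
T5 shear: x ← x − 1·y: (6, 12) → (-6, 12)
T6 translate by (-3, -6): (-6, 12) → (-9, 6)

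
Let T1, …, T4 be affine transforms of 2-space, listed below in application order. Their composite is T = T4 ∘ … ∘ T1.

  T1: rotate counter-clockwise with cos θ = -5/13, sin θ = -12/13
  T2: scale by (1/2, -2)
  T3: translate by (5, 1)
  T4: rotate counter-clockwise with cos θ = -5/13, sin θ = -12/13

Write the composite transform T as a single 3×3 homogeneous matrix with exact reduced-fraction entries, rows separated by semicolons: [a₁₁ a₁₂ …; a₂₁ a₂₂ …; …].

T = [601/338 90/169 -1; -90/169 -122/169 -5; 0 0 1]

T1 = [-5/13 12/13 0; -12/13 -5/13 0; 0 0 1]
T2·T1 = [-5/26 6/13 0; 24/13 10/13 0; 0 0 1]
T3·…·T1 = [-5/26 6/13 5; 24/13 10/13 1; 0 0 1]
T4·…·T1 = [601/338 90/169 -1; -90/169 -122/169 -5; 0 0 1]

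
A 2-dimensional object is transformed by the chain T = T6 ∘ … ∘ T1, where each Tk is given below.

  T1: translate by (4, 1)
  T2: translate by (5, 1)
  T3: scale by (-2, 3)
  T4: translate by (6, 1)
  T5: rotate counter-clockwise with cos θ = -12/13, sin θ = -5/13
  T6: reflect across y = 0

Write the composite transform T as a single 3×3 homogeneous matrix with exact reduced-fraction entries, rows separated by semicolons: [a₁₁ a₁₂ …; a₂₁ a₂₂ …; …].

T = [24/13 15/13 179/13; -10/13 36/13 24/13; 0 0 1]

T1 = [1 0 4; 0 1 1; 0 0 1]
T2·T1 = [1 0 9; 0 1 2; 0 0 1]
T3·…·T1 = [-2 0 -18; 0 3 6; 0 0 1]
T4·…·T1 = [-2 0 -12; 0 3 7; 0 0 1]
T5·…·T1 = [24/13 15/13 179/13; 10/13 -36/13 -24/13; 0 0 1]
T6·…·T1 = [24/13 15/13 179/13; -10/13 36/13 24/13; 0 0 1]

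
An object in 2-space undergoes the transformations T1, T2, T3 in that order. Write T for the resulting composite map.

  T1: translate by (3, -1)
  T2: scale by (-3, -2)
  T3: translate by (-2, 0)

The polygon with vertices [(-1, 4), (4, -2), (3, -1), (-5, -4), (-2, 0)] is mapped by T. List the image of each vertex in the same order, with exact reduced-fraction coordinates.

T1 translate by (3, -1): (-1, 4) → (2, 3); (4, -2) → (7, -3); (3, -1) → (6, -2); (-5, -4) → (-2, -5); (-2, 0) → (1, -1)
T2 scale by (-3, -2): (2, 3) → (-6, -6); (7, -3) → (-21, 6); (6, -2) → (-18, 4); (-2, -5) → (6, 10); (1, -1) → (-3, 2)
T3 translate by (-2, 0): (-6, -6) → (-8, -6); (-21, 6) → (-23, 6); (-18, 4) → (-20, 4); (6, 10) → (4, 10); (-3, 2) → (-5, 2)

image vertices: (-8, -6), (-23, 6), (-20, 4), (4, 10), (-5, 2)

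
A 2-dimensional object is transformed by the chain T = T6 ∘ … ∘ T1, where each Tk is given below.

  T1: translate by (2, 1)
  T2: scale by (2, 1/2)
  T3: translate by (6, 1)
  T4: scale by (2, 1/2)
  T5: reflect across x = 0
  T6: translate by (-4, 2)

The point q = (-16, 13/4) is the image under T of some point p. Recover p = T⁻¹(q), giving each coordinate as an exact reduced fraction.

p = (-2, 2)

T1 = [1 0 2; 0 1 1; 0 0 1]
T2·T1 = [2 0 4; 0 1/2 1/2; 0 0 1]
T3·…·T1 = [2 0 10; 0 1/2 3/2; 0 0 1]
T4·…·T1 = [4 0 20; 0 1/4 3/4; 0 0 1]
T5·…·T1 = [-4 0 -20; 0 1/4 3/4; 0 0 1]
T6·…·T1 = [-4 0 -24; 0 1/4 11/4; 0 0 1]
det M = -1; M⁻¹ = [-1/4 0 -6; 0 4 -11; 0 0 1]
M⁻¹ · (-16, 13/4)ᵀ = (-2, 2)ᵀ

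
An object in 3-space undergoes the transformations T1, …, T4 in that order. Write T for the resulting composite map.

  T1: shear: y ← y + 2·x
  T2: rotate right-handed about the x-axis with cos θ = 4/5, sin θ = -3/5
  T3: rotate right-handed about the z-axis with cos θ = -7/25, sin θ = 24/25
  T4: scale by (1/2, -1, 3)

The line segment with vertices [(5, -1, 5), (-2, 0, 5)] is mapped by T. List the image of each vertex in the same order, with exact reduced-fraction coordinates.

image vertices: (-1399/250, -243/125, -21/5), (47/125, 233/125, 96/5)

T1 shear: y ← y + 2·x: (5, -1, 5) → (5, 9, 5); (-2, 0, 5) → (-2, -4, 5)
T2 rotate right-handed about the x-axis with cos θ = 4/5, sin θ = -3/5: (5, 9, 5) → (5, 51/5, -7/5); (-2, -4, 5) → (-2, -1/5, 32/5)
T3 rotate right-handed about the z-axis with cos θ = -7/25, sin θ = 24/25: (5, 51/5, -7/5) → (-1399/125, 243/125, -7/5); (-2, -1/5, 32/5) → (94/125, -233/125, 32/5)
T4 scale by (1/2, -1, 3): (-1399/125, 243/125, -7/5) → (-1399/250, -243/125, -21/5); (94/125, -233/125, 32/5) → (47/125, 233/125, 96/5)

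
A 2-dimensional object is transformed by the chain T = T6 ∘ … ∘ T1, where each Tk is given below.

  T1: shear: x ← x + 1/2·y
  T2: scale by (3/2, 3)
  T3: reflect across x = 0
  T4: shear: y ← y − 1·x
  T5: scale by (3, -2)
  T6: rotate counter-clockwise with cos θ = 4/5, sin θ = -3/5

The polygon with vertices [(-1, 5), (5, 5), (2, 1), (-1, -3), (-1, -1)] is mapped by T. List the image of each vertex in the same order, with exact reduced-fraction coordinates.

image vertices: (-261/10, -471/20), (-117/2, -87/4), (-171/10, -81/20), (243/10, 273/20), (117/10, 87/20)

T1 shear: x ← x + 1/2·y: (-1, 5) → (3/2, 5); (5, 5) → (15/2, 5); (2, 1) → (5/2, 1); (-1, -3) → (-5/2, -3); (-1, -1) → (-3/2, -1)
T2 scale by (3/2, 3): (3/2, 5) → (9/4, 15); (15/2, 5) → (45/4, 15); (5/2, 1) → (15/4, 3); (-5/2, -3) → (-15/4, -9); (-3/2, -1) → (-9/4, -3)
T3 reflect across x = 0: (9/4, 15) → (-9/4, 15); (45/4, 15) → (-45/4, 15); (15/4, 3) → (-15/4, 3); (-15/4, -9) → (15/4, -9); (-9/4, -3) → (9/4, -3)
T4 shear: y ← y − 1·x: (-9/4, 15) → (-9/4, 69/4); (-45/4, 15) → (-45/4, 105/4); (-15/4, 3) → (-15/4, 27/4); (15/4, -9) → (15/4, -51/4); (9/4, -3) → (9/4, -21/4)
T5 scale by (3, -2): (-9/4, 69/4) → (-27/4, -69/2); (-45/4, 105/4) → (-135/4, -105/2); (-15/4, 27/4) → (-45/4, -27/2); (15/4, -51/4) → (45/4, 51/2); (9/4, -21/4) → (27/4, 21/2)
T6 rotate counter-clockwise with cos θ = 4/5, sin θ = -3/5: (-27/4, -69/2) → (-261/10, -471/20); (-135/4, -105/2) → (-117/2, -87/4); (-45/4, -27/2) → (-171/10, -81/20); (45/4, 51/2) → (243/10, 273/20); (27/4, 21/2) → (117/10, 87/20)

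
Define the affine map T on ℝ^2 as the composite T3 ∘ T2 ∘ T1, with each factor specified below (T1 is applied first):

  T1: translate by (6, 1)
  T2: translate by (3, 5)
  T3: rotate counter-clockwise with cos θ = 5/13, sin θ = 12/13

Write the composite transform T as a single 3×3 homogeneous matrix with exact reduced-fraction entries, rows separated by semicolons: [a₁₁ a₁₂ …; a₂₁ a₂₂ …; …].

T = [5/13 -12/13 -27/13; 12/13 5/13 138/13; 0 0 1]

T1 = [1 0 6; 0 1 1; 0 0 1]
T2·T1 = [1 0 9; 0 1 6; 0 0 1]
T3·…·T1 = [5/13 -12/13 -27/13; 12/13 5/13 138/13; 0 0 1]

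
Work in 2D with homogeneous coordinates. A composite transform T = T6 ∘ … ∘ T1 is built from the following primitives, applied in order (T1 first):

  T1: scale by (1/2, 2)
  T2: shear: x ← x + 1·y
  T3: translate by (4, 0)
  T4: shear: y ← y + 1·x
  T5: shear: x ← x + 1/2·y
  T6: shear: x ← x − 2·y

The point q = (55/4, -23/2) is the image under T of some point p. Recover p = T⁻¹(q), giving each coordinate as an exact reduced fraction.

p = (1, -4)

T1 = [1/2 0 0; 0 2 0; 0 0 1]
T2·T1 = [1/2 2 0; 0 2 0; 0 0 1]
T3·…·T1 = [1/2 2 4; 0 2 0; 0 0 1]
T4·…·T1 = [1/2 2 4; 1/2 4 4; 0 0 1]
T5·…·T1 = [3/4 4 6; 1/2 4 4; 0 0 1]
T6·…·T1 = [-1/4 -4 -2; 1/2 4 4; 0 0 1]
det M = 1; M⁻¹ = [4 4 -8; -1/2 -1/4 0; 0 0 1]
M⁻¹ · (55/4, -23/2)ᵀ = (1, -4)ᵀ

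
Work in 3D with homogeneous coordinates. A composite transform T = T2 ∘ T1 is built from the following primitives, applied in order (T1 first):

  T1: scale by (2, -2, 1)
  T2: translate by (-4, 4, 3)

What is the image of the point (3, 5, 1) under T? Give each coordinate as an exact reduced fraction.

T1 scale by (2, -2, 1): (3, 5, 1) → (6, -10, 1)
T2 translate by (-4, 4, 3): (6, -10, 1) → (2, -6, 4)

T(p) = (2, -6, 4)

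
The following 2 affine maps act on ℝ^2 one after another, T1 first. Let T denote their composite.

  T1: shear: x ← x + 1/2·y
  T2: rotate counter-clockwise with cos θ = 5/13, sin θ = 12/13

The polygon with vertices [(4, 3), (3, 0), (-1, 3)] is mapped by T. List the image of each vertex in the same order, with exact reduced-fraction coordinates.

T1 shear: x ← x + 1/2·y: (4, 3) → (11/2, 3); (3, 0) → (3, 0); (-1, 3) → (1/2, 3)
T2 rotate counter-clockwise with cos θ = 5/13, sin θ = 12/13: (11/2, 3) → (-17/26, 81/13); (3, 0) → (15/13, 36/13); (1/2, 3) → (-67/26, 21/13)

image vertices: (-17/26, 81/13), (15/13, 36/13), (-67/26, 21/13)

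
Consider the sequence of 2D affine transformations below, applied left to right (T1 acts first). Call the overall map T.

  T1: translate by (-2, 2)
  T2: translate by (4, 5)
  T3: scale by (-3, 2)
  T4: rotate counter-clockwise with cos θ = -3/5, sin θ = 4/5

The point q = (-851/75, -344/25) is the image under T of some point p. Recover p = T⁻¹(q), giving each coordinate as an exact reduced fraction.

T1 = [1 0 -2; 0 1 2; 0 0 1]
T2·T1 = [1 0 2; 0 1 7; 0 0 1]
T3·…·T1 = [-3 0 -6; 0 2 14; 0 0 1]
T4·…·T1 = [9/5 -8/5 -38/5; -12/5 -6/5 -66/5; 0 0 1]
det M = -6; M⁻¹ = [1/5 -4/15 -2; -2/5 -3/10 -7; 0 0 1]
M⁻¹ · (-851/75, -344/25)ᵀ = (-3/5, 5/3)ᵀ

p = (-3/5, 5/3)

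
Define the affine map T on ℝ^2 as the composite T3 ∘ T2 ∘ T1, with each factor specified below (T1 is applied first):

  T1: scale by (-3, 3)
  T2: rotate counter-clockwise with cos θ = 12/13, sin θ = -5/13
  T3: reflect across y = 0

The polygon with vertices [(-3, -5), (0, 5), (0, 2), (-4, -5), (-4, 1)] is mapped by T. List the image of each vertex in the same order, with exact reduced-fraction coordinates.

image vertices: (33/13, 225/13), (75/13, -180/13), (30/13, -72/13), (69/13, 240/13), (159/13, 24/13)

T1 scale by (-3, 3): (-3, -5) → (9, -15); (0, 5) → (0, 15); (0, 2) → (0, 6); (-4, -5) → (12, -15); (-4, 1) → (12, 3)
T2 rotate counter-clockwise with cos θ = 12/13, sin θ = -5/13: (9, -15) → (33/13, -225/13); (0, 15) → (75/13, 180/13); (0, 6) → (30/13, 72/13); (12, -15) → (69/13, -240/13); (12, 3) → (159/13, -24/13)
T3 reflect across y = 0: (33/13, -225/13) → (33/13, 225/13); (75/13, 180/13) → (75/13, -180/13); (30/13, 72/13) → (30/13, -72/13); (69/13, -240/13) → (69/13, 240/13); (159/13, -24/13) → (159/13, 24/13)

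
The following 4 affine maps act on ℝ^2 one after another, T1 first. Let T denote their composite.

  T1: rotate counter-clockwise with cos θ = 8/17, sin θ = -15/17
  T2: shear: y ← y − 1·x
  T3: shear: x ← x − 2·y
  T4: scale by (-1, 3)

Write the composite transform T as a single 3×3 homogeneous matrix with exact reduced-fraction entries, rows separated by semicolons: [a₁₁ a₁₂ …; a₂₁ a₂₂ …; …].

T = [-54/17 -29/17 0; -69/17 -21/17 0; 0 0 1]

T1 = [8/17 15/17 0; -15/17 8/17 0; 0 0 1]
T2·T1 = [8/17 15/17 0; -23/17 -7/17 0; 0 0 1]
T3·…·T1 = [54/17 29/17 0; -23/17 -7/17 0; 0 0 1]
T4·…·T1 = [-54/17 -29/17 0; -69/17 -21/17 0; 0 0 1]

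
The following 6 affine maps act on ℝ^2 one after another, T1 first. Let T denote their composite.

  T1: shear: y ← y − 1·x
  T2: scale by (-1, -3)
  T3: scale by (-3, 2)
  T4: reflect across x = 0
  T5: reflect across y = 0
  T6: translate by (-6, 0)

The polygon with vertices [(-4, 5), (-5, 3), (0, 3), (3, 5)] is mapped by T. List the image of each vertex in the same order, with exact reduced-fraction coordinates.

image vertices: (6, 54), (9, 48), (-6, 18), (-15, 12)

T1 shear: y ← y − 1·x: (-4, 5) → (-4, 9); (-5, 3) → (-5, 8); (0, 3) → (0, 3); (3, 5) → (3, 2)
T2 scale by (-1, -3): (-4, 9) → (4, -27); (-5, 8) → (5, -24); (0, 3) → (0, -9); (3, 2) → (-3, -6)
T3 scale by (-3, 2): (4, -27) → (-12, -54); (5, -24) → (-15, -48); (0, -9) → (0, -18); (-3, -6) → (9, -12)
T4 reflect across x = 0: (-12, -54) → (12, -54); (-15, -48) → (15, -48); (0, -18) → (0, -18); (9, -12) → (-9, -12)
T5 reflect across y = 0: (12, -54) → (12, 54); (15, -48) → (15, 48); (0, -18) → (0, 18); (-9, -12) → (-9, 12)
T6 translate by (-6, 0): (12, 54) → (6, 54); (15, 48) → (9, 48); (0, 18) → (-6, 18); (-9, 12) → (-15, 12)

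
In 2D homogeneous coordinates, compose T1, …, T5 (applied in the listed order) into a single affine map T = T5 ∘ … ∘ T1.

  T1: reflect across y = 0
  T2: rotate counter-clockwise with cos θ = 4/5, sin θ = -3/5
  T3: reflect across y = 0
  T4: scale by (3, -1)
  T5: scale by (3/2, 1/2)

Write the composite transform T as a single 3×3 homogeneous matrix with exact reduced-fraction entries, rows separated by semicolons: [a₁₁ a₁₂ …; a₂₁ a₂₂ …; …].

T = [18/5 -27/10 0; -3/10 -2/5 0; 0 0 1]

T1 = [1 0 0; 0 -1 0; 0 0 1]
T2·T1 = [4/5 -3/5 0; -3/5 -4/5 0; 0 0 1]
T3·…·T1 = [4/5 -3/5 0; 3/5 4/5 0; 0 0 1]
T4·…·T1 = [12/5 -9/5 0; -3/5 -4/5 0; 0 0 1]
T5·…·T1 = [18/5 -27/10 0; -3/10 -2/5 0; 0 0 1]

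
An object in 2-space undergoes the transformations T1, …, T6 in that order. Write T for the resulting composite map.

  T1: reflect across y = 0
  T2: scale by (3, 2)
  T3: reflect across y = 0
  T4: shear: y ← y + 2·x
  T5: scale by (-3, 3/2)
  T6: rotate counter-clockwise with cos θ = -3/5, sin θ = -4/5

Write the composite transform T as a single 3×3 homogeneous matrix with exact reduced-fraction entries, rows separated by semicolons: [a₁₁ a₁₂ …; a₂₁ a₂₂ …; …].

T = [63/5 12/5 0; 9/5 -9/5 0; 0 0 1]

T1 = [1 0 0; 0 -1 0; 0 0 1]
T2·T1 = [3 0 0; 0 -2 0; 0 0 1]
T3·…·T1 = [3 0 0; 0 2 0; 0 0 1]
T4·…·T1 = [3 0 0; 6 2 0; 0 0 1]
T5·…·T1 = [-9 0 0; 9 3 0; 0 0 1]
T6·…·T1 = [63/5 12/5 0; 9/5 -9/5 0; 0 0 1]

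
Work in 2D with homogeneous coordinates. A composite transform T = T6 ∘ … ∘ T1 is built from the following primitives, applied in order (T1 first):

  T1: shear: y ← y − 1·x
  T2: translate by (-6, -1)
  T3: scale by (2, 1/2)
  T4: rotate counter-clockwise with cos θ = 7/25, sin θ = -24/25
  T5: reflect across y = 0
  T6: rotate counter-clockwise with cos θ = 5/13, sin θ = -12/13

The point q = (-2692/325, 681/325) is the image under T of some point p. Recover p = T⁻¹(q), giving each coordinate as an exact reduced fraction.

p = (2, -3)

T1 = [1 0 0; -1 1 0; 0 0 1]
T2·T1 = [1 0 -6; -1 1 -1; 0 0 1]
T3·…·T1 = [2 0 -12; -1/2 1/2 -1/2; 0 0 1]
T4·…·T1 = [2/25 12/25 -96/25; -103/50 7/50 569/50; 0 0 1]
T5·…·T1 = [2/25 12/25 -96/25; 103/50 -7/50 -569/50; 0 0 1]
T6·…·T1 = [628/325 18/325 -3894/325; 467/650 -323/650 -541/650; 0 0 1]
det M = -1; M⁻¹ = [323/650 18/325 6; 467/650 -628/325 7; 0 0 1]
M⁻¹ · (-2692/325, 681/325)ᵀ = (2, -3)ᵀ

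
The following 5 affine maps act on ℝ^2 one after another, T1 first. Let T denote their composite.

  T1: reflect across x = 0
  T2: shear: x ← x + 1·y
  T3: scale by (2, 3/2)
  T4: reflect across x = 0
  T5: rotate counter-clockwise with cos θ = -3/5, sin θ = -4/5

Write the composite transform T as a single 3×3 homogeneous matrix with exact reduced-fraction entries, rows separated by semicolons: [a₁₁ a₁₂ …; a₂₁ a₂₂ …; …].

T = [-6/5 12/5 0; -8/5 7/10 0; 0 0 1]

T1 = [-1 0 0; 0 1 0; 0 0 1]
T2·T1 = [-1 1 0; 0 1 0; 0 0 1]
T3·…·T1 = [-2 2 0; 0 3/2 0; 0 0 1]
T4·…·T1 = [2 -2 0; 0 3/2 0; 0 0 1]
T5·…·T1 = [-6/5 12/5 0; -8/5 7/10 0; 0 0 1]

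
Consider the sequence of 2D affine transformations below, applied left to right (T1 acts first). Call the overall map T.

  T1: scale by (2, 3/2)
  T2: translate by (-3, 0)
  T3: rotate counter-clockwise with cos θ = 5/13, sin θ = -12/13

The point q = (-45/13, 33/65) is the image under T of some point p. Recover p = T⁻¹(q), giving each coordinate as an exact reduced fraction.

T1 = [2 0 0; 0 3/2 0; 0 0 1]
T2·T1 = [2 0 -3; 0 3/2 0; 0 0 1]
T3·…·T1 = [10/13 18/13 -15/13; -24/13 15/26 36/13; 0 0 1]
det M = 3; M⁻¹ = [5/26 -6/13 3/2; 8/13 10/39 0; 0 0 1]
M⁻¹ · (-45/13, 33/65)ᵀ = (3/5, -2)ᵀ

p = (3/5, -2)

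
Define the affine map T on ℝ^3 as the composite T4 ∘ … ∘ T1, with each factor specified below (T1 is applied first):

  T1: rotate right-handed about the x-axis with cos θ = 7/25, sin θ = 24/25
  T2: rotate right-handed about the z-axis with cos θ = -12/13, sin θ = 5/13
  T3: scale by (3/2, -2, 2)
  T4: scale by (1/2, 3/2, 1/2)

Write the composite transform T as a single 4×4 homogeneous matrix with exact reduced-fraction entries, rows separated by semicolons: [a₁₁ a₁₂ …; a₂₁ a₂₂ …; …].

T = [-9/13 -21/260 18/65 0; -15/13 252/325 -864/325 0; 0 24/25 7/25 0; 0 0 0 1]

T1 = [1 0 0 0; 0 7/25 -24/25 0; 0 24/25 7/25 0; 0 0 0 1]
T2·T1 = [-12/13 -7/65 24/65 0; 5/13 -84/325 288/325 0; 0 24/25 7/25 0; 0 0 0 1]
T3·…·T1 = [-18/13 -21/130 36/65 0; -10/13 168/325 -576/325 0; 0 48/25 14/25 0; 0 0 0 1]
T4·…·T1 = [-9/13 -21/260 18/65 0; -15/13 252/325 -864/325 0; 0 24/25 7/25 0; 0 0 0 1]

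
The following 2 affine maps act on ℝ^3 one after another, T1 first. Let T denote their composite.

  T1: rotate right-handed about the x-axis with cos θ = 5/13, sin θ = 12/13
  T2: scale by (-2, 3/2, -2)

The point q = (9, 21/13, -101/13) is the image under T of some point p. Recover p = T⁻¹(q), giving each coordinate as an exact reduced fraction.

p = (-9/2, 4, 1/2)

T1 = [1 0 0 0; 0 5/13 -12/13 0; 0 12/13 5/13 0; 0 0 0 1]
T2·T1 = [-2 0 0 0; 0 15/26 -18/13 0; 0 -24/13 -10/13 0; 0 0 0 1]
det M = 6; M⁻¹ = [-1/2 0 0 0; 0 10/39 -6/13 0; 0 -8/13 -5/26 0; 0 0 0 1]
M⁻¹ · (9, 21/13, -101/13)ᵀ = (-9/2, 4, 1/2)ᵀ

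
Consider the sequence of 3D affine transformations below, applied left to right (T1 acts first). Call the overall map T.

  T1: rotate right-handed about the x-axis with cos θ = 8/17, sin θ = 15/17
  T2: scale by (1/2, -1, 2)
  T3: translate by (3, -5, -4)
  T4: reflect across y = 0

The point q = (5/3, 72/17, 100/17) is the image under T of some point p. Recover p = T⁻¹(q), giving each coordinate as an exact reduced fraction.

T1 = [1 0 0 0; 0 8/17 -15/17 0; 0 15/17 8/17 0; 0 0 0 1]
T2·T1 = [1/2 0 0 0; 0 -8/17 15/17 0; 0 30/17 16/17 0; 0 0 0 1]
T3·…·T1 = [1/2 0 0 3; 0 -8/17 15/17 -5; 0 30/17 16/17 -4; 0 0 0 1]
T4·…·T1 = [1/2 0 0 3; 0 8/17 -15/17 5; 0 30/17 16/17 -4; 0 0 0 1]
det M = 1; M⁻¹ = [2 0 0 -6; 0 8/17 15/34 -10/17; 0 -15/17 4/17 91/17; 0 0 0 1]
M⁻¹ · (5/3, 72/17, 100/17)ᵀ = (-8/3, 4, 3)ᵀ

p = (-8/3, 4, 3)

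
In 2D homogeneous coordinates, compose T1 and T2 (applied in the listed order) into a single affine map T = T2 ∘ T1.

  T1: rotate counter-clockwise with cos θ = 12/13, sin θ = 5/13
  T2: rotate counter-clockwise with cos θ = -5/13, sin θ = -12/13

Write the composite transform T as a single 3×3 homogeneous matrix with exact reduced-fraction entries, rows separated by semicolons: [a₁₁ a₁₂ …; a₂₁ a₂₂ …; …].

T = [0 1 0; -1 0 0; 0 0 1]

T1 = [12/13 -5/13 0; 5/13 12/13 0; 0 0 1]
T2·T1 = [0 1 0; -1 0 0; 0 0 1]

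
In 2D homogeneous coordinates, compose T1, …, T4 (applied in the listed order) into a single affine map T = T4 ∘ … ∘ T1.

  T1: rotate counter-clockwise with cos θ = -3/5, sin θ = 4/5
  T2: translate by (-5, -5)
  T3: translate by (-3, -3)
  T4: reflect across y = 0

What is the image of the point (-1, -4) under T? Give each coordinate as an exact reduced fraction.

T(p) = (-21/5, 32/5)

T1 rotate counter-clockwise with cos θ = -3/5, sin θ = 4/5: (-1, -4) → (19/5, 8/5)
T2 translate by (-5, -5): (19/5, 8/5) → (-6/5, -17/5)
T3 translate by (-3, -3): (-6/5, -17/5) → (-21/5, -32/5)
T4 reflect across y = 0: (-21/5, -32/5) → (-21/5, 32/5)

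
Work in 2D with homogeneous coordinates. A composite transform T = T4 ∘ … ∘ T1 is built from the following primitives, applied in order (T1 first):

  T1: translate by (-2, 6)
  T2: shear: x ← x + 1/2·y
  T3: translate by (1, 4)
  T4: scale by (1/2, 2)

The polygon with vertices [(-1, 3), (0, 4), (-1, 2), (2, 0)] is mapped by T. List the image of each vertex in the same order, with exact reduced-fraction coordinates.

image vertices: (5/4, 26), (2, 28), (1, 24), (2, 20)

T1 translate by (-2, 6): (-1, 3) → (-3, 9); (0, 4) → (-2, 10); (-1, 2) → (-3, 8); (2, 0) → (0, 6)
T2 shear: x ← x + 1/2·y: (-3, 9) → (3/2, 9); (-2, 10) → (3, 10); (-3, 8) → (1, 8); (0, 6) → (3, 6)
T3 translate by (1, 4): (3/2, 9) → (5/2, 13); (3, 10) → (4, 14); (1, 8) → (2, 12); (3, 6) → (4, 10)
T4 scale by (1/2, 2): (5/2, 13) → (5/4, 26); (4, 14) → (2, 28); (2, 12) → (1, 24); (4, 10) → (2, 20)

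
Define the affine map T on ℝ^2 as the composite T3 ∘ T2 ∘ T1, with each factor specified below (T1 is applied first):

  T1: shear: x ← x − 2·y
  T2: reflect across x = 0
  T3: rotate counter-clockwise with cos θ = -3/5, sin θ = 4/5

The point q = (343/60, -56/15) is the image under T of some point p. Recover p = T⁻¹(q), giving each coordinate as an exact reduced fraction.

T1 = [1 -2 0; 0 1 0; 0 0 1]
T2·T1 = [-1 2 0; 0 1 0; 0 0 1]
T3·…·T1 = [3/5 -2 0; -4/5 1 0; 0 0 1]
det M = -1; M⁻¹ = [-1 -2 0; -4/5 -3/5 0; 0 0 1]
M⁻¹ · (343/60, -56/15)ᵀ = (7/4, -7/3)ᵀ

p = (7/4, -7/3)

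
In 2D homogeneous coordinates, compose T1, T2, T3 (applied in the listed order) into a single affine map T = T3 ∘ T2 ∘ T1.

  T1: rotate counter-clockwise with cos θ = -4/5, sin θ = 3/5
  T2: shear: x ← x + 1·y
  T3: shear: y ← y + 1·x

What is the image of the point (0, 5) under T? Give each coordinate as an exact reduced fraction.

T1 rotate counter-clockwise with cos θ = -4/5, sin θ = 3/5: (0, 5) → (-3, -4)
T2 shear: x ← x + 1·y: (-3, -4) → (-7, -4)
T3 shear: y ← y + 1·x: (-7, -4) → (-7, -11)

T(p) = (-7, -11)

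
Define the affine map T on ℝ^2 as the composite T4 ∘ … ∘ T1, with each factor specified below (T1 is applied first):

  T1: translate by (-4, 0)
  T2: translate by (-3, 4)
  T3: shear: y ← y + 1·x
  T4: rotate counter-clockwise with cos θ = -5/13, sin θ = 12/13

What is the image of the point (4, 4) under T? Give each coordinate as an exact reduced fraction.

T1 translate by (-4, 0): (4, 4) → (0, 4)
T2 translate by (-3, 4): (0, 4) → (-3, 8)
T3 shear: y ← y + 1·x: (-3, 8) → (-3, 5)
T4 rotate counter-clockwise with cos θ = -5/13, sin θ = 12/13: (-3, 5) → (-45/13, -61/13)

T(p) = (-45/13, -61/13)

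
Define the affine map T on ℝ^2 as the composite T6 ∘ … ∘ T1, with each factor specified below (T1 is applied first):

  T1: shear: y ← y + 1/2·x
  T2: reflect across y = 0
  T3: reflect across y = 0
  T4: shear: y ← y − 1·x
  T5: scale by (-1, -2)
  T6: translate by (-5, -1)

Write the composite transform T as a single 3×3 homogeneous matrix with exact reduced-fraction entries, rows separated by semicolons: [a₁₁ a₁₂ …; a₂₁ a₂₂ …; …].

T1 = [1 0 0; 1/2 1 0; 0 0 1]
T2·T1 = [1 0 0; -1/2 -1 0; 0 0 1]
T3·…·T1 = [1 0 0; 1/2 1 0; 0 0 1]
T4·…·T1 = [1 0 0; -1/2 1 0; 0 0 1]
T5·…·T1 = [-1 0 0; 1 -2 0; 0 0 1]
T6·…·T1 = [-1 0 -5; 1 -2 -1; 0 0 1]

T = [-1 0 -5; 1 -2 -1; 0 0 1]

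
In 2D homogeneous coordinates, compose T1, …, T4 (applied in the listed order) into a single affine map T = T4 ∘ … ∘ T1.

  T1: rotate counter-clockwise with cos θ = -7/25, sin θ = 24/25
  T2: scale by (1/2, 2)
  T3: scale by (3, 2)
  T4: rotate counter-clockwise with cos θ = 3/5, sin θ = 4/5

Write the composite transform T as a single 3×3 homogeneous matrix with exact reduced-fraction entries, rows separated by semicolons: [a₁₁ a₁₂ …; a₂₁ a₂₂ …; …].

T = [-831/250 4/125 0; 246/125 -228/125 0; 0 0 1]

T1 = [-7/25 -24/25 0; 24/25 -7/25 0; 0 0 1]
T2·T1 = [-7/50 -12/25 0; 48/25 -14/25 0; 0 0 1]
T3·…·T1 = [-21/50 -36/25 0; 96/25 -28/25 0; 0 0 1]
T4·…·T1 = [-831/250 4/125 0; 246/125 -228/125 0; 0 0 1]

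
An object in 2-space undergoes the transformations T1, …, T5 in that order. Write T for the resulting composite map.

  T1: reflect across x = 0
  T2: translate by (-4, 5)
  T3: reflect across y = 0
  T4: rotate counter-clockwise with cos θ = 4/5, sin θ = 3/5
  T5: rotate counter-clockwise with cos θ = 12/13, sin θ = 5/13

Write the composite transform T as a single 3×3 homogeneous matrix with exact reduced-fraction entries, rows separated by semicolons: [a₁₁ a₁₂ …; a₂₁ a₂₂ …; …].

T = [-33/65 56/65 148/65; -56/65 -33/65 -389/65; 0 0 1]

T1 = [-1 0 0; 0 1 0; 0 0 1]
T2·T1 = [-1 0 -4; 0 1 5; 0 0 1]
T3·…·T1 = [-1 0 -4; 0 -1 -5; 0 0 1]
T4·…·T1 = [-4/5 3/5 -1/5; -3/5 -4/5 -32/5; 0 0 1]
T5·…·T1 = [-33/65 56/65 148/65; -56/65 -33/65 -389/65; 0 0 1]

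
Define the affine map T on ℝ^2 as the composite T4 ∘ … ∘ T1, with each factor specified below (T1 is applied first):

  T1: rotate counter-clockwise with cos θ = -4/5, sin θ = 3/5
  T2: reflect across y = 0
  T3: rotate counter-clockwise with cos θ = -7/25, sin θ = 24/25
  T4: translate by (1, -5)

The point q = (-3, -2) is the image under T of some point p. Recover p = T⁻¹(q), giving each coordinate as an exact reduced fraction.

T1 = [-4/5 -3/5 0; 3/5 -4/5 0; 0 0 1]
T2·T1 = [-4/5 -3/5 0; -3/5 4/5 0; 0 0 1]
T3·…·T1 = [4/5 -3/5 0; -3/5 -4/5 0; 0 0 1]
T4·…·T1 = [4/5 -3/5 1; -3/5 -4/5 -5; 0 0 1]
det M = -1; M⁻¹ = [4/5 -3/5 -19/5; -3/5 -4/5 -17/5; 0 0 1]
M⁻¹ · (-3, -2)ᵀ = (-5, 0)ᵀ

p = (-5, 0)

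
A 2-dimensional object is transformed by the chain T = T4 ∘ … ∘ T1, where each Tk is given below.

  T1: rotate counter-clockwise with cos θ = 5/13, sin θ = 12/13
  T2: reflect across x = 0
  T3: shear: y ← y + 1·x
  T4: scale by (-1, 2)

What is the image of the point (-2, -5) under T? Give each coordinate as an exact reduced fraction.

T1 rotate counter-clockwise with cos θ = 5/13, sin θ = 12/13: (-2, -5) → (50/13, -49/13)
T2 reflect across x = 0: (50/13, -49/13) → (-50/13, -49/13)
T3 shear: y ← y + 1·x: (-50/13, -49/13) → (-50/13, -99/13)
T4 scale by (-1, 2): (-50/13, -99/13) → (50/13, -198/13)

T(p) = (50/13, -198/13)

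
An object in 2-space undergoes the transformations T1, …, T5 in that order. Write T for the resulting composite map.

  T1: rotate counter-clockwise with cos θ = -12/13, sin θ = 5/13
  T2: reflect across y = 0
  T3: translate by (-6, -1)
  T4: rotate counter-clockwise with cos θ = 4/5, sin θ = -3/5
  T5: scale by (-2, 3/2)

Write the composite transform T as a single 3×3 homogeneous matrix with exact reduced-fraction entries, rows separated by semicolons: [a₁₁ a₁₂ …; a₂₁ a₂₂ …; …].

T1 = [-12/13 -5/13 0; 5/13 -12/13 0; 0 0 1]
T2·T1 = [-12/13 -5/13 0; -5/13 12/13 0; 0 0 1]
T3·…·T1 = [-12/13 -5/13 -6; -5/13 12/13 -1; 0 0 1]
T4·…·T1 = [-63/65 16/65 -27/5; 16/65 63/65 14/5; 0 0 1]
T5·…·T1 = [126/65 -32/65 54/5; 24/65 189/130 21/5; 0 0 1]

T = [126/65 -32/65 54/5; 24/65 189/130 21/5; 0 0 1]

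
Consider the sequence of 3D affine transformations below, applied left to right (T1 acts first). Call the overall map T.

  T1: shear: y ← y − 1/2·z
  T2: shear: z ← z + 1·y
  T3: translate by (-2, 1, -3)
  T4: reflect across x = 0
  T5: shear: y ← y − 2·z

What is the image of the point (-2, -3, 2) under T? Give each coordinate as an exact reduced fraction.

T(p) = (4, 7, -5)

T1 shear: y ← y − 1/2·z: (-2, -3, 2) → (-2, -4, 2)
T2 shear: z ← z + 1·y: (-2, -4, 2) → (-2, -4, -2)
T3 translate by (-2, 1, -3): (-2, -4, -2) → (-4, -3, -5)
T4 reflect across x = 0: (-4, -3, -5) → (4, -3, -5)
T5 shear: y ← y − 2·z: (4, -3, -5) → (4, 7, -5)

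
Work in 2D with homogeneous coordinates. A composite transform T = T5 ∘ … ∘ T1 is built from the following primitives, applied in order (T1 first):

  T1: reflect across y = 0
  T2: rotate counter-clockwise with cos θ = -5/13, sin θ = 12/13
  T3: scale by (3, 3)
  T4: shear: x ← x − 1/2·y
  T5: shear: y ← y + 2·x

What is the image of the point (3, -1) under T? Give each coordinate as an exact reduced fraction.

T(p) = (-255/26, -162/13)

T1 reflect across y = 0: (3, -1) → (3, 1)
T2 rotate counter-clockwise with cos θ = -5/13, sin θ = 12/13: (3, 1) → (-27/13, 31/13)
T3 scale by (3, 3): (-27/13, 31/13) → (-81/13, 93/13)
T4 shear: x ← x − 1/2·y: (-81/13, 93/13) → (-255/26, 93/13)
T5 shear: y ← y + 2·x: (-255/26, 93/13) → (-255/26, -162/13)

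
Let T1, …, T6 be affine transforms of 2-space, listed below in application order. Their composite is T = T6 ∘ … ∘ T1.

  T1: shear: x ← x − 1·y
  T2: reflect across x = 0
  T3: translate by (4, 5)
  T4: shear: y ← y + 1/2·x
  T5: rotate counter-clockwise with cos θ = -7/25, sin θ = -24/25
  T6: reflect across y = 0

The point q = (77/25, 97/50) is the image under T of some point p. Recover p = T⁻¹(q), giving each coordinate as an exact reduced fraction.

T1 = [1 -1 0; 0 1 0; 0 0 1]
T2·T1 = [-1 1 0; 0 1 0; 0 0 1]
T3·…·T1 = [-1 1 4; 0 1 5; 0 0 1]
T4·…·T1 = [-1 1 4; -1/2 3/2 7; 0 0 1]
T5·…·T1 = [-1/5 29/25 28/5; 11/10 -69/50 -29/5; 0 0 1]
T6·…·T1 = [-1/5 29/25 28/5; -11/10 69/50 29/5; 0 0 1]
det M = 1; M⁻¹ = [69/50 -29/25 -1; 11/10 -1/5 -5; 0 0 1]
M⁻¹ · (77/25, 97/50)ᵀ = (1, -2)ᵀ

p = (1, -2)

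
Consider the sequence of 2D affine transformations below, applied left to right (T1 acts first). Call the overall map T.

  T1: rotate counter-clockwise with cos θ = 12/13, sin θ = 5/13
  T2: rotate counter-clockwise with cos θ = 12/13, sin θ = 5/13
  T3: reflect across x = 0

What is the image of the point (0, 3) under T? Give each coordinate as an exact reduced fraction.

T(p) = (360/169, 357/169)

T1 rotate counter-clockwise with cos θ = 12/13, sin θ = 5/13: (0, 3) → (-15/13, 36/13)
T2 rotate counter-clockwise with cos θ = 12/13, sin θ = 5/13: (-15/13, 36/13) → (-360/169, 357/169)
T3 reflect across x = 0: (-360/169, 357/169) → (360/169, 357/169)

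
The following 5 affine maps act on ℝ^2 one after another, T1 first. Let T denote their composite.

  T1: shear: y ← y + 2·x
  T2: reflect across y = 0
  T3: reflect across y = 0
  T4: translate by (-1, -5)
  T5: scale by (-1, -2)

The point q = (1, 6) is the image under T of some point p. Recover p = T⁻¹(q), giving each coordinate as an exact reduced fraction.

T1 = [1 0 0; 2 1 0; 0 0 1]
T2·T1 = [1 0 0; -2 -1 0; 0 0 1]
T3·…·T1 = [1 0 0; 2 1 0; 0 0 1]
T4·…·T1 = [1 0 -1; 2 1 -5; 0 0 1]
T5·…·T1 = [-1 0 1; -4 -2 10; 0 0 1]
det M = 2; M⁻¹ = [-1 0 1; 2 -1/2 3; 0 0 1]
M⁻¹ · (1, 6)ᵀ = (0, 2)ᵀ

p = (0, 2)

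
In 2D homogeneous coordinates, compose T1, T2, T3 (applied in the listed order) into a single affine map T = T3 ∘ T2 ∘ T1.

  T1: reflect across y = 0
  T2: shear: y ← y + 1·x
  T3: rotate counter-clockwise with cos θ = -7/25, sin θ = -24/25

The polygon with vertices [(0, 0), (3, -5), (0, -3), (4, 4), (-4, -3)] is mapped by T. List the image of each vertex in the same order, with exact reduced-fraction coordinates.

T1 reflect across y = 0: (0, 0) → (0, 0); (3, -5) → (3, 5); (0, -3) → (0, 3); (4, 4) → (4, -4); (-4, -3) → (-4, 3)
T2 shear: y ← y + 1·x: (0, 0) → (0, 0); (3, 5) → (3, 8); (0, 3) → (0, 3); (4, -4) → (4, 0); (-4, 3) → (-4, -1)
T3 rotate counter-clockwise with cos θ = -7/25, sin θ = -24/25: (0, 0) → (0, 0); (3, 8) → (171/25, -128/25); (0, 3) → (72/25, -21/25); (4, 0) → (-28/25, -96/25); (-4, -1) → (4/25, 103/25)

image vertices: (0, 0), (171/25, -128/25), (72/25, -21/25), (-28/25, -96/25), (4/25, 103/25)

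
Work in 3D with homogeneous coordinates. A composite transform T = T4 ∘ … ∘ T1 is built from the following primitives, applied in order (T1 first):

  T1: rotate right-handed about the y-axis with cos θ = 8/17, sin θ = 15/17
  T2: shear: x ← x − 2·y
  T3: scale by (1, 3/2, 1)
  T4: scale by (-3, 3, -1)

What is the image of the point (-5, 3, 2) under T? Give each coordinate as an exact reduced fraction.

T1 rotate right-handed about the y-axis with cos θ = 8/17, sin θ = 15/17: (-5, 3, 2) → (-10/17, 3, 91/17)
T2 shear: x ← x − 2·y: (-10/17, 3, 91/17) → (-112/17, 3, 91/17)
T3 scale by (1, 3/2, 1): (-112/17, 3, 91/17) → (-112/17, 9/2, 91/17)
T4 scale by (-3, 3, -1): (-112/17, 9/2, 91/17) → (336/17, 27/2, -91/17)

T(p) = (336/17, 27/2, -91/17)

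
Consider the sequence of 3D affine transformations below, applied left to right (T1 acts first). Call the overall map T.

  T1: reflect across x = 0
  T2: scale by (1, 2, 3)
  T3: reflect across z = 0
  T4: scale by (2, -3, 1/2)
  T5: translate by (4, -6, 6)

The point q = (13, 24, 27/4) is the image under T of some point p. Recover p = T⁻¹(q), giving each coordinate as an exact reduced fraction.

T1 = [-1 0 0 0; 0 1 0 0; 0 0 1 0; 0 0 0 1]
T2·T1 = [-1 0 0 0; 0 2 0 0; 0 0 3 0; 0 0 0 1]
T3·…·T1 = [-1 0 0 0; 0 2 0 0; 0 0 -3 0; 0 0 0 1]
T4·…·T1 = [-2 0 0 0; 0 -6 0 0; 0 0 -3/2 0; 0 0 0 1]
T5·…·T1 = [-2 0 0 4; 0 -6 0 -6; 0 0 -3/2 6; 0 0 0 1]
det M = -18; M⁻¹ = [-1/2 0 0 2; 0 -1/6 0 -1; 0 0 -2/3 4; 0 0 0 1]
M⁻¹ · (13, 24, 27/4)ᵀ = (-9/2, -5, -1/2)ᵀ

p = (-9/2, -5, -1/2)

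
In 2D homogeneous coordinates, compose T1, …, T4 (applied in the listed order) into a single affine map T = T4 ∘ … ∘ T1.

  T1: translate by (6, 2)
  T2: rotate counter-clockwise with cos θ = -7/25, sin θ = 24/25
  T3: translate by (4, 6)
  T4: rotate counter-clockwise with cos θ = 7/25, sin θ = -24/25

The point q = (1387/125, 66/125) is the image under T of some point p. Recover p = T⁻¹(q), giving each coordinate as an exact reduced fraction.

p = (-1, -2)

T1 = [1 0 6; 0 1 2; 0 0 1]
T2·T1 = [-7/25 -24/25 -18/5; 24/25 -7/25 26/5; 0 0 1]
T3·…·T1 = [-7/25 -24/25 2/5; 24/25 -7/25 56/5; 0 0 1]
T4·…·T1 = [527/625 -336/625 1358/125; 336/625 527/625 344/125; 0 0 1]
det M = 1; M⁻¹ = [527/625 336/625 -266/25; -336/625 527/625 88/25; 0 0 1]
M⁻¹ · (1387/125, 66/125)ᵀ = (-1, -2)ᵀ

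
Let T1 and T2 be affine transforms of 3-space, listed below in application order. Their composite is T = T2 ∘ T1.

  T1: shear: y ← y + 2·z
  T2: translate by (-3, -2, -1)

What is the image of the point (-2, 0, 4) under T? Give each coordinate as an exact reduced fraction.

T1 shear: y ← y + 2·z: (-2, 0, 4) → (-2, 8, 4)
T2 translate by (-3, -2, -1): (-2, 8, 4) → (-5, 6, 3)

T(p) = (-5, 6, 3)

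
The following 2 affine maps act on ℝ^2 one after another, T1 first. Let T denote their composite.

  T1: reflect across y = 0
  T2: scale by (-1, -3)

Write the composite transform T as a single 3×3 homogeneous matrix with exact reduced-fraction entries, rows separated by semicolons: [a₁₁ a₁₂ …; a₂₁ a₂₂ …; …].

T1 = [1 0 0; 0 -1 0; 0 0 1]
T2·T1 = [-1 0 0; 0 3 0; 0 0 1]

T = [-1 0 0; 0 3 0; 0 0 1]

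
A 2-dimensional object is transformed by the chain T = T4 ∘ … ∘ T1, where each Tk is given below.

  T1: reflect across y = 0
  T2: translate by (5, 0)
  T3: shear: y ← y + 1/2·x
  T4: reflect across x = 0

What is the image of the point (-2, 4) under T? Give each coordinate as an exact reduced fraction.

T1 reflect across y = 0: (-2, 4) → (-2, -4)
T2 translate by (5, 0): (-2, -4) → (3, -4)
T3 shear: y ← y + 1/2·x: (3, -4) → (3, -5/2)
T4 reflect across x = 0: (3, -5/2) → (-3, -5/2)

T(p) = (-3, -5/2)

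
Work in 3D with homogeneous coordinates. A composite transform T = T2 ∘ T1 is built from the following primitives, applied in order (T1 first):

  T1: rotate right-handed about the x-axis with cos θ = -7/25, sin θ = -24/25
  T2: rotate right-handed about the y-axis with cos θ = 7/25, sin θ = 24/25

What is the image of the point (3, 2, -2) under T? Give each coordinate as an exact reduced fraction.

T1 rotate right-handed about the x-axis with cos θ = -7/25, sin θ = -24/25: (3, 2, -2) → (3, -62/25, -34/25)
T2 rotate right-handed about the y-axis with cos θ = 7/25, sin θ = 24/25: (3, -62/25, -34/25) → (-291/625, -62/25, -2038/625)

T(p) = (-291/625, -62/25, -2038/625)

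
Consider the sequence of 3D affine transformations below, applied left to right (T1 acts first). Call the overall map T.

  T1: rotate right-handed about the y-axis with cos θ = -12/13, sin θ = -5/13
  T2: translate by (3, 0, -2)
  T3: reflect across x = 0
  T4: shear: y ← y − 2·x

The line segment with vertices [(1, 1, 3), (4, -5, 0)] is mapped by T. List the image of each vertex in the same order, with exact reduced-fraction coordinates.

T1 rotate right-handed about the y-axis with cos θ = -12/13, sin θ = -5/13: (1, 1, 3) → (-27/13, 1, -31/13); (4, -5, 0) → (-48/13, -5, 20/13)
T2 translate by (3, 0, -2): (-27/13, 1, -31/13) → (12/13, 1, -57/13); (-48/13, -5, 20/13) → (-9/13, -5, -6/13)
T3 reflect across x = 0: (12/13, 1, -57/13) → (-12/13, 1, -57/13); (-9/13, -5, -6/13) → (9/13, -5, -6/13)
T4 shear: y ← y − 2·x: (-12/13, 1, -57/13) → (-12/13, 37/13, -57/13); (9/13, -5, -6/13) → (9/13, -83/13, -6/13)

image vertices: (-12/13, 37/13, -57/13), (9/13, -83/13, -6/13)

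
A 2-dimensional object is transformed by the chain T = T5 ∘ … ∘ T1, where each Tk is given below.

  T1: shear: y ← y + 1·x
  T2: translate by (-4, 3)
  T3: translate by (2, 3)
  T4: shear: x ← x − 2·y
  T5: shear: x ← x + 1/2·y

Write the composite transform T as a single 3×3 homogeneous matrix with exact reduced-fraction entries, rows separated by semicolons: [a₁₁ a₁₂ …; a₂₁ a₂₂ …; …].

T = [-1/2 -3/2 -11; 1 1 6; 0 0 1]

T1 = [1 0 0; 1 1 0; 0 0 1]
T2·T1 = [1 0 -4; 1 1 3; 0 0 1]
T3·…·T1 = [1 0 -2; 1 1 6; 0 0 1]
T4·…·T1 = [-1 -2 -14; 1 1 6; 0 0 1]
T5·…·T1 = [-1/2 -3/2 -11; 1 1 6; 0 0 1]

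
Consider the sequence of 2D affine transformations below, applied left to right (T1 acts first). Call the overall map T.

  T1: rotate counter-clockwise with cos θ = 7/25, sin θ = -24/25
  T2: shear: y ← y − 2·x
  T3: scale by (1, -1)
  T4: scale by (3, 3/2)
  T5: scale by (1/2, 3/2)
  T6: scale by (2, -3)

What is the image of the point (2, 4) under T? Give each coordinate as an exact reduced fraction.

T(p) = (66/5, -324/5)

T1 rotate counter-clockwise with cos θ = 7/25, sin θ = -24/25: (2, 4) → (22/5, -4/5)
T2 shear: y ← y − 2·x: (22/5, -4/5) → (22/5, -48/5)
T3 scale by (1, -1): (22/5, -48/5) → (22/5, 48/5)
T4 scale by (3, 3/2): (22/5, 48/5) → (66/5, 72/5)
T5 scale by (1/2, 3/2): (66/5, 72/5) → (33/5, 108/5)
T6 scale by (2, -3): (33/5, 108/5) → (66/5, -324/5)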